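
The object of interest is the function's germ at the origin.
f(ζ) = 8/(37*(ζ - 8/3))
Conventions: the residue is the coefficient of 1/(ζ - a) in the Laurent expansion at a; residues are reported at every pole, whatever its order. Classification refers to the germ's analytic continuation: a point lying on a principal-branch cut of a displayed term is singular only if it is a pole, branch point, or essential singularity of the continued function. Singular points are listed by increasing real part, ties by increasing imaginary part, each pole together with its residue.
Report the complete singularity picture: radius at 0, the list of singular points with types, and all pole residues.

Denominator factor (ζ - 8/3): pole of order 1 at 8/3, modulus 8/3.
The radius of convergence is the smallest modulus among the singular points: 8/3.
At the order-1 pole 8/3 set g(ζ) = (ζ - (8/3))*f(ζ) = 8/37.
Simple pole: residue = g(a) at a = 8/3, which is 8/37.

Radius of convergence at 0: 8/3.
At 8/3: a pole of order 1; residue 8/37.


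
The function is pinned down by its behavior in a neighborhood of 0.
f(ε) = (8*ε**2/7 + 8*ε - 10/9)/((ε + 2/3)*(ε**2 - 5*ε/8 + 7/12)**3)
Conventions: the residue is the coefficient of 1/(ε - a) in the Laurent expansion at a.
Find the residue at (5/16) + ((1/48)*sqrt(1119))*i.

The factor ε**2 - 5*ε/8 + 7/12 splits as (ε - a)(ε - a') with a = (5/16) + ((1/48)*sqrt(1119))*i, a' = (5/16) - ((1/48)*sqrt(1119))*i. At the order-3 pole a set g(ε) = (ε - a)^3*f(ε) = [(8*ε**2/7 + 8*ε - 10/9)/(ε + 2/3)] / (ε - a')^3.
Order-3 pole: residue = g''(a)/2; g''((5/16) + ((1/48)*sqrt(1119))*i) = (30294/15379) - ((30128569218/798095004343)*sqrt(1119))*i, so the residue is (15147/15379) - ((15064284609/798095004343)*sqrt(1119))*i.

The residue is (15147/15379) - ((15064284609/798095004343)*sqrt(1119))*i.


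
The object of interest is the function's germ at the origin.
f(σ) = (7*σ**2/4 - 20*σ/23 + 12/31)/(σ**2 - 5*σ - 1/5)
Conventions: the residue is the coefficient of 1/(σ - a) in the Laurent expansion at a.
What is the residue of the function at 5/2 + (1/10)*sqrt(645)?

The residue is 725/184 + (194299/1226360)*sqrt(645).

The factor σ**2 - 5*σ - 1/5 splits as (σ - a)(σ - a') with a = 5/2 + (1/10)*sqrt(645), a' = 5/2 - (1/10)*sqrt(645). At the order-1 pole a set g(σ) = (σ - a)*f(σ) = [7*σ**2/4 - 20*σ/23 + 12/31] / (σ - a').
Simple pole: residue = g(a) at a = 5/2 + (1/10)*sqrt(645), which is 725/184 + (194299/1226360)*sqrt(645).


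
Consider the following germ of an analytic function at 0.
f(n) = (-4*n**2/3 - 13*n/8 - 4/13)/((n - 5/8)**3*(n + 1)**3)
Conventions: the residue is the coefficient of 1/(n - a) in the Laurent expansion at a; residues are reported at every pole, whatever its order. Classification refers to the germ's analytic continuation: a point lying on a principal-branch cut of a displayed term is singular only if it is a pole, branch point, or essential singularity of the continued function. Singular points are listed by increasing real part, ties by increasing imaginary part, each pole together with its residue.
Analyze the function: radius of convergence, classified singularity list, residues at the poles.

Radius of convergence at 0: 5/8.
At -1: a pole of order 3; residue -1867264/14480427.
At 5/8: a pole of order 3; residue 1867264/14480427.

Denominator factor (n - 5/8)^3: pole of order 3 at 5/8, modulus 5/8.
Denominator factor (n + 1)^3: pole of order 3 at -1, modulus 1.
The radius of convergence is the smallest modulus among the singular points: 5/8.
At the order-3 pole -1 set g(n) = (n - (-1))^3*f(n) = (-4*n**2/3 - 13*n/8 - 4/13)/(n - 5/8)**3.
Order-3 pole: residue = g''(a)/2; g''(-1) = -3734528/14480427, so the residue is -1867264/14480427.
At the order-3 pole 5/8 set g(n) = (n - (5/8))^3*f(n) = (-4*n**2/3 - 13*n/8 - 4/13)/(n + 1)**3.
Order-3 pole: residue = g''(a)/2; g''(5/8) = 3734528/14480427, so the residue is 1867264/14480427.
List the singular points by increasing real part (a conjugate pair: the negative imaginary part first).


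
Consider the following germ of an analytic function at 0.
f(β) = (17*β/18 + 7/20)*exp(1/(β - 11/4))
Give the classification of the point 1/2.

The point is a regular point.

There is no denominator, hence no pole anywhere.
The essential point of exp(1/(β - (11/4))) is 11/4, not 1/2.
So the germ continues analytically to 1/2.


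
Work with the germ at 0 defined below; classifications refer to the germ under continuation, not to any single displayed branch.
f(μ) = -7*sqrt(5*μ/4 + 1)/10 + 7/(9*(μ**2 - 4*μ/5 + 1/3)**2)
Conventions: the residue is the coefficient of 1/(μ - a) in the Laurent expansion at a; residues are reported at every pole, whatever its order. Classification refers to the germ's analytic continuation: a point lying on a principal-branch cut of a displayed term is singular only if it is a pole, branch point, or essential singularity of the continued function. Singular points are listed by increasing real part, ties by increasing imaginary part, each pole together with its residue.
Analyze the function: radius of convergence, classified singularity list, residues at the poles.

Denominator factor (μ**2 - 4*μ/5 + 1/3)^2: discriminant -52/75, complex-conjugate roots (2/5) + ((1/15)*sqrt(39))*i and (2/5) - ((1/15)*sqrt(39))*i; poles of order 2, moduli (1/3)*sqrt(3) and (1/3)*sqrt(3).
Branch term (-7/10)*sqrt(1 - μ/(-4/5)): its argument vanishes at μ = -4/5, a square-root branch point, modulus 4/5.
The radius of convergence is the smallest modulus among the singular points: (1/3)*sqrt(3).
The branch term is analytic at (2/5) - ((1/15)*sqrt(39))*i and contributes nothing to the residue; only the rational part matters.
The factor μ**2 - 4*μ/5 + 1/3 splits as (μ - a)(μ - a') with a = (2/5) - ((1/15)*sqrt(39))*i, a' = (2/5) + ((1/15)*sqrt(39))*i. At the order-2 pole a set g(μ) = (μ - a)^2*(rational part) = [7/9] / (μ - a')^2.
Order-2 pole: residue = g'(a); g'((2/5) - ((1/15)*sqrt(39))*i) = ((875/2028)*sqrt(39))*i, so the residue is ((875/2028)*sqrt(39))*i.
The branch term is analytic at (2/5) + ((1/15)*sqrt(39))*i and contributes nothing to the residue; only the rational part matters.
The factor μ**2 - 4*μ/5 + 1/3 splits as (μ - a)(μ - a') with a = (2/5) + ((1/15)*sqrt(39))*i, a' = (2/5) - ((1/15)*sqrt(39))*i. At the order-2 pole a set g(μ) = (μ - a)^2*(rational part) = [7/9] / (μ - a')^2.
Order-2 pole: residue = g'(a); g'((2/5) + ((1/15)*sqrt(39))*i) = -((875/2028)*sqrt(39))*i, so the residue is -((875/2028)*sqrt(39))*i.
List the singular points by increasing real part (a conjugate pair: the negative imaginary part first).

Radius of convergence at 0: (1/3)*sqrt(3).
At -4/5: an algebraic (square-root) branch point.
At (2/5) - ((1/15)*sqrt(39))*i: a pole of order 2; residue ((875/2028)*sqrt(39))*i.
At (2/5) + ((1/15)*sqrt(39))*i: a pole of order 2; residue -((875/2028)*sqrt(39))*i.


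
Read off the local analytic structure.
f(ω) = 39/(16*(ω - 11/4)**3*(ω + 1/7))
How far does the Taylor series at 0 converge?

The radius of convergence is 1/7.

Denominator factor (ω - 11/4)^3: pole of order 3 at 11/4, modulus 11/4.
Denominator factor (ω + 1/7): pole of order 1 at -1/7, modulus 1/7.
The radius of convergence is the smallest modulus among the singular points: 1/7.


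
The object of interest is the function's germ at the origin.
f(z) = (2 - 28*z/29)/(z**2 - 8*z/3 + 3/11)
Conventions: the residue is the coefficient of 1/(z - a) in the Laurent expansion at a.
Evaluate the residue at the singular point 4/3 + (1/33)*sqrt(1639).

The factor z**2 - 8*z/3 + 3/11 splits as (z - a)(z - a') with a = 4/3 + (1/33)*sqrt(1639), a' = 4/3 - (1/33)*sqrt(1639). At the order-1 pole a set g(z) = (z - a)*f(z) = [2 - 28*z/29] / (z - a').
Simple pole: residue = g(a) at a = 4/3 + (1/33)*sqrt(1639), which is -14/29 + (31/4321)*sqrt(1639).

The residue is -14/29 + (31/4321)*sqrt(1639).


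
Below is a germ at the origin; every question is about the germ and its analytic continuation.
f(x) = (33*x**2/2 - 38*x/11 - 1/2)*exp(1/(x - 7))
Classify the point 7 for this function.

The exponent 1/(x - (7)) has a pole at 7, so exp(1/(x - (7))) takes every nonzero value near it: an essential singularity (not a pole of any order).

The point is an essential singularity.


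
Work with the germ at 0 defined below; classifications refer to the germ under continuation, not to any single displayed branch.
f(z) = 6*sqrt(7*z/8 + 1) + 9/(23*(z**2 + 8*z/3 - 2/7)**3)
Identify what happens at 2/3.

The point is a regular point.

Denominator factors: z**2 + 8*z/3 - 2/7 = 122/63 at z = 2/3 — none vanishes.
Branch term sqrt(1 - z/(-8/7)): argument at 2/3 is 19/12, nonzero, so 2/3 is not its branch point (a point on a principal cut is still regular for the continued germ).
So the germ continues analytically to 2/3.


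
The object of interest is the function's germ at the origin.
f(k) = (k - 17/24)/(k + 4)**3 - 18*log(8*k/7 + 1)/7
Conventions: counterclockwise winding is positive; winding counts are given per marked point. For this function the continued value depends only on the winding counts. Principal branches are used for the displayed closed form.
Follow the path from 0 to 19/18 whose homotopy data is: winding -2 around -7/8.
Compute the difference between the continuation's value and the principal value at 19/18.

The rational part is single-valued and drops out of the difference; each branch term changes only by its own monodromy.
(-18/7)*log(1 - k/(-7/8)): each positive loop around -7/8 adds 2*pi*i to the log, so winding -2 contributes (-18/7)*(-2)*2*pi*i = (72/7)*pi*i.
Summing the contributions at k = 19/18 gives (72/7)*pi*i.

Continued minus principal equals (72/7)*pi*i.


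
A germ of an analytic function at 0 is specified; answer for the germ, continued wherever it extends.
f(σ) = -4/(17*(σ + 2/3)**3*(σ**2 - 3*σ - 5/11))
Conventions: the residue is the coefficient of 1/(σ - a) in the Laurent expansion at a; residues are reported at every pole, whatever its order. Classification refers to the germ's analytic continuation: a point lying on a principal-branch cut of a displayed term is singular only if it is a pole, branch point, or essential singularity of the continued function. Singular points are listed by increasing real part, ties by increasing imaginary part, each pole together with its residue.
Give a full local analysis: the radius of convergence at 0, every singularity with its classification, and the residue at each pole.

Radius of convergence at 0: -3/2 + (1/22)*sqrt(1309).
At -2/3: a pole of order 3; residue -65157048/129971341.
At 3/2 - (1/22)*sqrt(1309): a pole of order 1; residue 32578524/129971341 + (107706456/15466589579)*sqrt(1309).
At 3/2 + (1/22)*sqrt(1309): a pole of order 1; residue 32578524/129971341 - (107706456/15466589579)*sqrt(1309).

Denominator factor (σ**2 - 3*σ - 5/11): discriminant 119/11, real irrational roots 3/2 + (1/22)*sqrt(1309) and 3/2 - (1/22)*sqrt(1309); poles of order 1, moduli 3/2 + (1/22)*sqrt(1309) and -3/2 + (1/22)*sqrt(1309).
Denominator factor (σ + 2/3)^3: pole of order 3 at -2/3, modulus 2/3.
The radius of convergence is the smallest modulus among the singular points: -3/2 + (1/22)*sqrt(1309).
At the order-3 pole -2/3 set g(σ) = (σ - (-2/3))^3*f(σ) = -4/(17*(σ**2 - 3*σ - 5/11)).
Order-3 pole: residue = g''(a)/2; g''(-2/3) = -130314096/129971341, so the residue is -65157048/129971341.
The factor σ**2 - 3*σ - 5/11 splits as (σ - a)(σ - a') with a = 3/2 - (1/22)*sqrt(1309), a' = 3/2 + (1/22)*sqrt(1309). At the order-1 pole a set g(σ) = (σ - a)*f(σ) = [-4/(17*(σ + 2/3)**3)] / (σ - a').
Simple pole: residue = g(a) at a = 3/2 - (1/22)*sqrt(1309), which is 32578524/129971341 + (107706456/15466589579)*sqrt(1309).
The factor σ**2 - 3*σ - 5/11 splits as (σ - a)(σ - a') with a = 3/2 + (1/22)*sqrt(1309), a' = 3/2 - (1/22)*sqrt(1309). At the order-1 pole a set g(σ) = (σ - a)*f(σ) = [-4/(17*(σ + 2/3)**3)] / (σ - a').
Simple pole: residue = g(a) at a = 3/2 + (1/22)*sqrt(1309), which is 32578524/129971341 - (107706456/15466589579)*sqrt(1309).
List the singular points by increasing real part (a conjugate pair: the negative imaginary part first).


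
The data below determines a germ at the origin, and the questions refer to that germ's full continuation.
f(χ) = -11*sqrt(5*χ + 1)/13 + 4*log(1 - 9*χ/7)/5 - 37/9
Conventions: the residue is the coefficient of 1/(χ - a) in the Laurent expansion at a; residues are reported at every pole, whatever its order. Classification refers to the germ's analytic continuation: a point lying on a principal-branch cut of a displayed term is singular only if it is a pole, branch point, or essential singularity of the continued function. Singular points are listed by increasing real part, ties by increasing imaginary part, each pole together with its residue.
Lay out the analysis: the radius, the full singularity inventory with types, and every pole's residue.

Radius of convergence at 0: 1/5.
At -1/5: an algebraic (square-root) branch point.
At 7/9: a logarithmic branch point.

Branch term (-11/13)*sqrt(1 - χ/(-1/5)): its argument vanishes at χ = -1/5, a square-root branch point, modulus 1/5.
Branch term (4/5)*log(1 - χ/(7/9)): its argument vanishes at χ = 7/9, a logarithmic branch point, modulus 7/9.
The radius of convergence is the smallest modulus among the singular points: 1/5.
List the singular points by increasing real part (a conjugate pair: the negative imaginary part first).


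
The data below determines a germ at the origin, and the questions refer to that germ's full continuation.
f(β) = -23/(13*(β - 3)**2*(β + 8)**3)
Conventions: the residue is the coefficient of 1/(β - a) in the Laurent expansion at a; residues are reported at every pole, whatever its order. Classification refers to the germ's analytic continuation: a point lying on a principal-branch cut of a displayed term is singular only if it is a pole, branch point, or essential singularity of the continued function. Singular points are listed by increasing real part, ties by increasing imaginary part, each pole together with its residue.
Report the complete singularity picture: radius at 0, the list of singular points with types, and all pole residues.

Radius of convergence at 0: 3.
At -8: a pole of order 3; residue -69/190333.
At 3: a pole of order 2; residue 69/190333.

Denominator factor (β - 3)^2: pole of order 2 at 3, modulus 3.
Denominator factor (β + 8)^3: pole of order 3 at -8, modulus 8.
The radius of convergence is the smallest modulus among the singular points: 3.
At the order-3 pole -8 set g(β) = (β - (-8))^3*f(β) = -23/(13*(β - 3)**2).
Order-3 pole: residue = g''(a)/2; g''(-8) = -138/190333, so the residue is -69/190333.
At the order-2 pole 3 set g(β) = (β - (3))^2*f(β) = -23/(13*(β + 8)**3).
Order-2 pole: residue = g'(a); g'(3) = 69/190333, so the residue is 69/190333.
List the singular points by increasing real part (a conjugate pair: the negative imaginary part first).


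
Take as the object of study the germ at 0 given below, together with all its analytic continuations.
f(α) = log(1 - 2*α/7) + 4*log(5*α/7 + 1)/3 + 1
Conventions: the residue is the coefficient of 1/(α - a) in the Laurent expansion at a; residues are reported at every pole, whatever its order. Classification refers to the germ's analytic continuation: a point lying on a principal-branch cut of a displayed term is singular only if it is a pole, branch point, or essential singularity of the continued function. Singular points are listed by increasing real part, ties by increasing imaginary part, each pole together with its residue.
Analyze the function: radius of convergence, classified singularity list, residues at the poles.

Radius of convergence at 0: 7/5.
At -7/5: a logarithmic branch point.
At 7/2: a logarithmic branch point.

Branch term (4/3)*log(1 - α/(-7/5)): its argument vanishes at α = -7/5, a logarithmic branch point, modulus 7/5.
Branch term (1)*log(1 - α/(7/2)): its argument vanishes at α = 7/2, a logarithmic branch point, modulus 7/2.
The radius of convergence is the smallest modulus among the singular points: 7/5.
List the singular points by increasing real part (a conjugate pair: the negative imaginary part first).


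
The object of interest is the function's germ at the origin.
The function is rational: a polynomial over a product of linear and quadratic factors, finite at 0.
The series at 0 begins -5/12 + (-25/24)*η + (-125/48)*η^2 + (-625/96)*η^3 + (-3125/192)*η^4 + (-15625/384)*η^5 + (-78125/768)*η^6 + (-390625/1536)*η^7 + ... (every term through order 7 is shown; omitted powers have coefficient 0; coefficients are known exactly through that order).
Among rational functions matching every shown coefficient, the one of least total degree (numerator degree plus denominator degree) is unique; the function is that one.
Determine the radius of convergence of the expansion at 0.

The radius of convergence is 2/5.

No rational of total degree below 1 reproduces all 8 coefficients; solving the [0/1] Pade equations on them gives f(η) = 1/(6*(η - 2/5)), whose expansion matches every shown term.
Denominator factor (η - 2/5): pole of order 1 at 2/5, modulus 2/5.
The radius of convergence is the smallest modulus among the singular points: 2/5.


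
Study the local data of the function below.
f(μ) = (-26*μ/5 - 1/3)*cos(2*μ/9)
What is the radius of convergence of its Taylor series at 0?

The factor cos(2*μ/9) is entire and contributes no finite singular point.
The polynomial part has no poles.
No finite singular points: the Taylor series at 0 converges everywhere.

The radius of convergence is infinite.


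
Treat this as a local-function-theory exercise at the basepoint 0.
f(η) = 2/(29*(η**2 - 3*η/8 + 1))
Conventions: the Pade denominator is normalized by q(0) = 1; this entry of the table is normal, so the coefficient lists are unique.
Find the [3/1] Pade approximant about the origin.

Taylor coefficients needed (expand at 0): a_0 = 2/29, a_1 = 3/116, a_2 = -55/928, a_3 = -357/7424, a_4 = 2449/59392.
Write the denominator as Q(η) = 1 + q1*η. Requiring Q*f - P = O(η^5) with deg P <= 3 kills the coefficients of η^4..η^4 in Q*f:
  η^4: a_4 + q1*a_3 = 0, i.e. 2449/59392 + (-357/7424)*q1 = 0.
Solving this linear system: q1 = 2449/2856.
The numerator is Q*f truncated at degree 3: P0 = a_0 = 2/29; P1 = a_1 + q1*a_0 = 880/10353; P2 = a_2 + q1*a_1 = -128/3451; P3 = a_3 + q1*a_2 = -1024/10353.

The Pade approximant has numerator coefficients [2/29, 880/10353, -128/3451, -1024/10353]; denominator coefficients [1, 2449/2856].


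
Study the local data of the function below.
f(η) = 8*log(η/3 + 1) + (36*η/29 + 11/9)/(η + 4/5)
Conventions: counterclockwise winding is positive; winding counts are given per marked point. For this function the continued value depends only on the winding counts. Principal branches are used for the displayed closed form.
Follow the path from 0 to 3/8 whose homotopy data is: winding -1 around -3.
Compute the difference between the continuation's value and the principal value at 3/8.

The rational part is single-valued and drops out of the difference; each branch term changes only by its own monodromy.
(8)*log(1 - η/(-3)): each positive loop around -3 adds 2*pi*i to the log, so winding -1 contributes (8)*(-1)*2*pi*i = -(16)*pi*i.
Summing the contributions at η = 3/8 gives -(16)*pi*i.

Continued minus principal equals -(16)*pi*i.


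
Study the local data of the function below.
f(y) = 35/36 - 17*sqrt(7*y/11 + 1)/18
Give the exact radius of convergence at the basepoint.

The radius of convergence is 11/7.

Branch term (-17/18)*sqrt(1 - y/(-11/7)): its argument vanishes at y = -11/7, a square-root branch point, modulus 11/7.
The radius of convergence is the smallest modulus among the singular points: 11/7.


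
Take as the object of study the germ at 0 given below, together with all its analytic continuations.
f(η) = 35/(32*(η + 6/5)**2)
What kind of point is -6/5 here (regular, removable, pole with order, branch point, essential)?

The denominator factor η + 6/5 vanishes at -6/5 and appears to the power 2; the numerator there equals 35/32, nonzero, and no other factor vanishes.
Hence a pole whose order is the multiplicity, 2.

The point is a pole of order 2.


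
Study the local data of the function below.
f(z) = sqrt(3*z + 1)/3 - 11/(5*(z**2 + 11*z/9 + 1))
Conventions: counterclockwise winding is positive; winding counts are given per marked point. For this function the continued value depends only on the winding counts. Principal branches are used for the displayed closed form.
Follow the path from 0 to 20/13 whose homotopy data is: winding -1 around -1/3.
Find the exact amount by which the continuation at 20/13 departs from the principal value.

Continued minus principal equals -(2/39)*sqrt(949).

The rational part is single-valued and drops out of the difference; each branch term changes only by its own monodromy.
(1/3)*sqrt(1 - z/(-1/3)): winding -1 is odd, the square root flips sign, contributing -2*(1/3)*sqrt(1 - (20/13)/(-1/3)) = -2*(1/3)*sqrt(73/13) = -(2/39)*sqrt(949).
Summing the contributions at z = 20/13 gives -(2/39)*sqrt(949).


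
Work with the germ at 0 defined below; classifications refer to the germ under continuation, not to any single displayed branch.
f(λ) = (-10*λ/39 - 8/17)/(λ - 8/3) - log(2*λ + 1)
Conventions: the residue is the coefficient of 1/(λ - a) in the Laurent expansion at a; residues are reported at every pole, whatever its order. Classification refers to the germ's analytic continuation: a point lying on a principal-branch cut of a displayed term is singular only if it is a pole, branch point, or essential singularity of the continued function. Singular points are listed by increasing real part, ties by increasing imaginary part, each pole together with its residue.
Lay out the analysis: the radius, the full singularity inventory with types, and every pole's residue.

Radius of convergence at 0: 1/2.
At -1/2: a logarithmic branch point.
At 8/3: a pole of order 1; residue -2296/1989.

Denominator factor (λ - 8/3): pole of order 1 at 8/3, modulus 8/3.
Branch term (-1)*log(1 - λ/(-1/2)): its argument vanishes at λ = -1/2, a logarithmic branch point, modulus 1/2.
The radius of convergence is the smallest modulus among the singular points: 1/2.
The branch term is analytic at 8/3 and contributes nothing to the residue; only the rational part matters.
At the order-1 pole 8/3 set g(λ) = (λ - (8/3))*(rational part) = -10*λ/39 - 8/17.
Simple pole: residue = g(a) at a = 8/3, which is -2296/1989.
List the singular points by increasing real part (a conjugate pair: the negative imaginary part first).


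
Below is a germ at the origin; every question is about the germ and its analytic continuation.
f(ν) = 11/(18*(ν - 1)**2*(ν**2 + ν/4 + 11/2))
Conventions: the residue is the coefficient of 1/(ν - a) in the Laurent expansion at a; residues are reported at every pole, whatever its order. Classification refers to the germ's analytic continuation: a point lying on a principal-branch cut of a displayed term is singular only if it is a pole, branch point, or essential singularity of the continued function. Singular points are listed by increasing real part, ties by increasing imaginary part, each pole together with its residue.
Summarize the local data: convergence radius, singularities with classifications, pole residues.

Radius of convergence at 0: 1.
At (-1/8) - ((3/8)*sqrt(39))*i: a pole of order 1; residue (11/729) - ((55/28431)*sqrt(39))*i.
At (-1/8) + ((3/8)*sqrt(39))*i: a pole of order 1; residue (11/729) + ((55/28431)*sqrt(39))*i.
At 1: a pole of order 2; residue -22/729.

Denominator factor (ν**2 + ν/4 + 11/2): discriminant -351/16, complex-conjugate roots (-1/8) + ((3/8)*sqrt(39))*i and (-1/8) - ((3/8)*sqrt(39))*i; poles of order 1, moduli (1/2)*sqrt(22) and (1/2)*sqrt(22).
Denominator factor (ν - 1)^2: pole of order 2 at 1, modulus 1.
The radius of convergence is the smallest modulus among the singular points: 1.
The factor ν**2 + ν/4 + 11/2 splits as (ν - a)(ν - a') with a = (-1/8) - ((3/8)*sqrt(39))*i, a' = (-1/8) + ((3/8)*sqrt(39))*i. At the order-1 pole a set g(ν) = (ν - a)*f(ν) = [11/(18*(ν - 1)**2)] / (ν - a').
Simple pole: residue = g(a) at a = (-1/8) - ((3/8)*sqrt(39))*i, which is (11/729) - ((55/28431)*sqrt(39))*i.
The factor ν**2 + ν/4 + 11/2 splits as (ν - a)(ν - a') with a = (-1/8) + ((3/8)*sqrt(39))*i, a' = (-1/8) - ((3/8)*sqrt(39))*i. At the order-1 pole a set g(ν) = (ν - a)*f(ν) = [11/(18*(ν - 1)**2)] / (ν - a').
Simple pole: residue = g(a) at a = (-1/8) + ((3/8)*sqrt(39))*i, which is (11/729) + ((55/28431)*sqrt(39))*i.
At the order-2 pole 1 set g(ν) = (ν - (1))^2*f(ν) = 11/(18*(ν**2 + ν/4 + 11/2)).
Order-2 pole: residue = g'(a); g'(1) = -22/729, so the residue is -22/729.
List the singular points by increasing real part (a conjugate pair: the negative imaginary part first).


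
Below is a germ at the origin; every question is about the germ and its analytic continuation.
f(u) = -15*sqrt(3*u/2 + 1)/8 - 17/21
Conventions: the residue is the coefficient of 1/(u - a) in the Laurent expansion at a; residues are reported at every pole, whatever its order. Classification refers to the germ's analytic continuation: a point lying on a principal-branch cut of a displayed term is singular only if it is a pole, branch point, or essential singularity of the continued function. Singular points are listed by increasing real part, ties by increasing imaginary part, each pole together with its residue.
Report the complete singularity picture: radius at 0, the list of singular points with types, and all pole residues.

Radius of convergence at 0: 2/3.
At -2/3: an algebraic (square-root) branch point.

Branch term (-15/8)*sqrt(1 - u/(-2/3)): its argument vanishes at u = -2/3, a square-root branch point, modulus 2/3.
The radius of convergence is the smallest modulus among the singular points: 2/3.


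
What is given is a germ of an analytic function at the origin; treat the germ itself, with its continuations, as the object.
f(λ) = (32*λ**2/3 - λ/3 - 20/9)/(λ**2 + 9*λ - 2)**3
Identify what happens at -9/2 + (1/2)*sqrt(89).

The denominator factor λ**2 + 9*λ - 2 vanishes at -9/2 + (1/2)*sqrt(89) and appears to the power 3; the numerator there equals 8147/18 - (289/6)*sqrt(89), nonzero, and no other factor vanishes.
Hence a pole whose order is the multiplicity, 3.

The point is a pole of order 3.


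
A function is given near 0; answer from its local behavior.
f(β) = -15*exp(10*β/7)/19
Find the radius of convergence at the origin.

The radius of convergence is infinite.

The factor exp(10*β/7) is entire and contributes no finite singular point.
The polynomial part has no poles.
No finite singular points: the Taylor series at 0 converges everywhere.


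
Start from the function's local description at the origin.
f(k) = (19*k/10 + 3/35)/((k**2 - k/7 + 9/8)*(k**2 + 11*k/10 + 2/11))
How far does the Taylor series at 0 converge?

The radius of convergence is 11/20 - (3/220)*sqrt(649).

Denominator factor (k**2 - k/7 + 9/8): discriminant -439/98, complex-conjugate roots (1/14) + ((1/28)*sqrt(878))*i and (1/14) - ((1/28)*sqrt(878))*i; poles of order 1, moduli (3/4)*sqrt(2) and (3/4)*sqrt(2).
Denominator factor (k**2 + 11*k/10 + 2/11): discriminant 531/1100, real irrational roots -11/20 + (3/220)*sqrt(649) and -11/20 - (3/220)*sqrt(649); poles of order 1, moduli 11/20 - (3/220)*sqrt(649) and 11/20 + (3/220)*sqrt(649).
The radius of convergence is the smallest modulus among the singular points: 11/20 - (3/220)*sqrt(649).


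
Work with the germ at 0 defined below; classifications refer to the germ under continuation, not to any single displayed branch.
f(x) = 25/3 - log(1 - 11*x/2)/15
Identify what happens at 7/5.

The point is a regular point.

There is no denominator, hence no pole anywhere.
Branch term log(1 - x/(2/11)): argument at 7/5 is -67/10, nonzero, so 7/5 is not its branch point (a point on a principal cut is still regular for the continued germ).
So the germ continues analytically to 7/5.


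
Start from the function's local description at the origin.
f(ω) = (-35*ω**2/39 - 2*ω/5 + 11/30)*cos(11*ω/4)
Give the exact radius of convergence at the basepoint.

The radius of convergence is infinite.

The factor cos(11*ω/4) is entire and contributes no finite singular point.
The polynomial part has no poles.
No finite singular points: the Taylor series at 0 converges everywhere.


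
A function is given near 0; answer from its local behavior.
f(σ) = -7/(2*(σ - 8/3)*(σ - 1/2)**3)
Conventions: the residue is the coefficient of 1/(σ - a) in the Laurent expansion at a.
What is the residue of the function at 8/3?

The residue is -756/2197.

At the order-1 pole 8/3 set g(σ) = (σ - (8/3))*f(σ) = -7/(2*(σ - 1/2)**3).
Simple pole: residue = g(a) at a = 8/3, which is -756/2197.


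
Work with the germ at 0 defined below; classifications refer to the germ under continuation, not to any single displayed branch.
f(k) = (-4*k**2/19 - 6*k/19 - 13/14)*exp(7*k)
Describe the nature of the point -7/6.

There is no denominator, hence no pole anywhere.
The factor exp(7*k) is entire.
So the germ continues analytically to -7/6.

The point is a regular point.


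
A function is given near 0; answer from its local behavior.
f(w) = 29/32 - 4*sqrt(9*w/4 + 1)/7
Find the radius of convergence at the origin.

The radius of convergence is 4/9.

Branch term (-4/7)*sqrt(1 - w/(-4/9)): its argument vanishes at w = -4/9, a square-root branch point, modulus 4/9.
The radius of convergence is the smallest modulus among the singular points: 4/9.


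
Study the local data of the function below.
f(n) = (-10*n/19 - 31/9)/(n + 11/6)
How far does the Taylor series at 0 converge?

The radius of convergence is 11/6.

Denominator factor (n + 11/6): pole of order 1 at -11/6, modulus 11/6.
The radius of convergence is the smallest modulus among the singular points: 11/6.


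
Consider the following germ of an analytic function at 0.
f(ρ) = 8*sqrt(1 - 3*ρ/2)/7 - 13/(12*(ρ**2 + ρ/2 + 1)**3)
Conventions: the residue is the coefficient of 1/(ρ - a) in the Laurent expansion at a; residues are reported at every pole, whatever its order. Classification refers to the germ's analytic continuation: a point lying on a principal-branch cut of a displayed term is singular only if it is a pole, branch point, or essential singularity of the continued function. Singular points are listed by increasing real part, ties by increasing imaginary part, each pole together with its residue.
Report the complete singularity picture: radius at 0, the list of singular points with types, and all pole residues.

Radius of convergence at 0: 2/3.
At (-1/4) - ((1/4)*sqrt(15))*i: a pole of order 3; residue -((208/3375)*sqrt(15))*i.
At (-1/4) + ((1/4)*sqrt(15))*i: a pole of order 3; residue ((208/3375)*sqrt(15))*i.
At 2/3: an algebraic (square-root) branch point.

Denominator factor (ρ**2 + ρ/2 + 1)^3: discriminant -15/4, complex-conjugate roots (-1/4) + ((1/4)*sqrt(15))*i and (-1/4) - ((1/4)*sqrt(15))*i; poles of order 3, moduli 1 and 1.
Branch term (8/7)*sqrt(1 - ρ/(2/3)): its argument vanishes at ρ = 2/3, a square-root branch point, modulus 2/3.
The radius of convergence is the smallest modulus among the singular points: 2/3.
The branch term is analytic at (-1/4) - ((1/4)*sqrt(15))*i and contributes nothing to the residue; only the rational part matters.
The factor ρ**2 + ρ/2 + 1 splits as (ρ - a)(ρ - a') with a = (-1/4) - ((1/4)*sqrt(15))*i, a' = (-1/4) + ((1/4)*sqrt(15))*i. At the order-3 pole a set g(ρ) = (ρ - a)^3*(rational part) = [-13/12] / (ρ - a')^3.
Order-3 pole: residue = g''(a)/2; g''((-1/4) - ((1/4)*sqrt(15))*i) = -((416/3375)*sqrt(15))*i, so the residue is -((208/3375)*sqrt(15))*i.
The branch term is analytic at (-1/4) + ((1/4)*sqrt(15))*i and contributes nothing to the residue; only the rational part matters.
The factor ρ**2 + ρ/2 + 1 splits as (ρ - a)(ρ - a') with a = (-1/4) + ((1/4)*sqrt(15))*i, a' = (-1/4) - ((1/4)*sqrt(15))*i. At the order-3 pole a set g(ρ) = (ρ - a)^3*(rational part) = [-13/12] / (ρ - a')^3.
Order-3 pole: residue = g''(a)/2; g''((-1/4) + ((1/4)*sqrt(15))*i) = ((416/3375)*sqrt(15))*i, so the residue is ((208/3375)*sqrt(15))*i.
List the singular points by increasing real part (a conjugate pair: the negative imaginary part first).


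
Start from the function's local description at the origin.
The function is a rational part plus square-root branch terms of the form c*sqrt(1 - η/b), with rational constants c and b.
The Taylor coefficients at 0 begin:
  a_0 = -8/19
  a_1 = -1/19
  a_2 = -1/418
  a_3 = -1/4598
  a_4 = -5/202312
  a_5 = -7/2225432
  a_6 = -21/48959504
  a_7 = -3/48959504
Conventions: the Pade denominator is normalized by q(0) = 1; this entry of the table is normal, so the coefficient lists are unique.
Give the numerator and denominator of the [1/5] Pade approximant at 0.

The Pade approximant has numerator coefficients [-8/19, -8269/313291]; denominator coefficients [1, -2055/32978, 139/65956, -309/725516, 471/31922704, -1519/351149744].

Taylor coefficients needed (read off): a_0 = -8/19, a_1 = -1/19, a_2 = -1/418, a_3 = -1/4598, a_4 = -5/202312, a_5 = -7/2225432, a_6 = -21/48959504.
Write the denominator as Q(η) = 1 + q1*η + q2*η^2 + q3*η^3 + q4*η^4 + q5*η^5. Requiring Q*f - P = O(η^7) with deg P <= 1 kills the coefficients of η^2..η^6 in Q*f:
  η^2: a_2 + q1*a_1 + q2*a_0 = 0, i.e. -1/418 + (-1/19)*q1 + (-8/19)*q2 = 0.
  η^3: a_3 + q1*a_2 + q2*a_1 + q3*a_0 = 0, i.e. -1/4598 + (-1/418)*q1 + (-1/19)*q2 + (-8/19)*q3 = 0.
  η^4: a_4 + q1*a_3 + q2*a_2 + q3*a_1 + q4*a_0 = 0, i.e. -5/202312 + (-1/4598)*q1 + (-1/418)*q2 + (-1/19)*q3 + (-8/19)*q4 = 0.
  η^5: a_5 + q1*a_4 + q2*a_3 + q3*a_2 + q4*a_1 + q5*a_0 = 0, i.e. -7/2225432 + (-5/202312)*q1 + (-1/4598)*q2 + (-1/418)*q3 + (-1/19)*q4 + (-8/19)*q5 = 0.
  η^6: a_6 + q1*a_5 + q2*a_4 + q3*a_3 + q4*a_2 + q5*a_1 = 0, i.e. -21/48959504 + (-7/2225432)*q1 + (-5/202312)*q2 + (-1/4598)*q3 + (-1/418)*q4 + (-1/19)*q5 = 0.
Solving this linear system: q1 = -2055/32978, q2 = 139/65956, q3 = -309/725516, q4 = 471/31922704, q5 = -1519/351149744.
The numerator is Q*f truncated at degree 1: P0 = a_0 = -8/19; P1 = a_1 + q1*a_0 = -8269/313291.


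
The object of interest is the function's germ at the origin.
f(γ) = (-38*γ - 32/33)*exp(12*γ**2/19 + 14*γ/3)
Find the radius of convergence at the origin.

The radius of convergence is infinite.

The factor exp(12*γ**2/19 + 14*γ/3) is entire and contributes no finite singular point.
The polynomial part has no poles.
No finite singular points: the Taylor series at 0 converges everywhere.


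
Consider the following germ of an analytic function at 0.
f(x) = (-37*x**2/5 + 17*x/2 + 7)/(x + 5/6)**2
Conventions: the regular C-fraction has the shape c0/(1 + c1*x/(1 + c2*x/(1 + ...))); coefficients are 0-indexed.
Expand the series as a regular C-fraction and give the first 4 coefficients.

Taylor coefficients (expand at 0): a_0 = 252/25, a_1 = -1494/125, a_2 = 2196/625, a_3 = 27432/3125.
c0 = a_0 = 252/25. Peel one level at a time: if S = 1 + c*x/S' with S'(0) = 1, then c is the x-coefficient of S and S' = c*x/(S - 1).
S_1 = c0/f = 1 + (83/70)*x + (5181/4900)*x^2 + ...; c1 = 83/70.
S_2 = c1*x/(S_1 - 1) = 1 + (-5181/5810)*x + (141376/172225)*x^2 + ...; c2 = -5181/5810.
S_3 = c2*x/(S_2 - 1) = 1 + (1979264/2150115)*x + ...; c3 = 1979264/2150115.

The regular C-fraction coefficients are [252/25, 83/70, -5181/5810, 1979264/2150115].


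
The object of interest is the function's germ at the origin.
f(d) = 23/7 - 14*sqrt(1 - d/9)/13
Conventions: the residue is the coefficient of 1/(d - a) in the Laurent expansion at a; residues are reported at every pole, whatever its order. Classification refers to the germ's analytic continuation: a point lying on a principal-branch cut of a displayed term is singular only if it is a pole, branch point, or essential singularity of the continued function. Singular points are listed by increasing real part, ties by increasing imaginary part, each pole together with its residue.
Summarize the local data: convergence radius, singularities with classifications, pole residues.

Radius of convergence at 0: 9.
At 9: an algebraic (square-root) branch point.

Branch term (-14/13)*sqrt(1 - d/(9)): its argument vanishes at d = 9, a square-root branch point, modulus 9.
The radius of convergence is the smallest modulus among the singular points: 9.


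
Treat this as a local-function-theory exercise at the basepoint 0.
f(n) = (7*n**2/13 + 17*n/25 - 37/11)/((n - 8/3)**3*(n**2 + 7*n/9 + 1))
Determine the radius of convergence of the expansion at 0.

The radius of convergence is 1.

Denominator factor (n**2 + 7*n/9 + 1): discriminant -275/81, complex-conjugate roots (-7/18) + ((5/18)*sqrt(11))*i and (-7/18) - ((5/18)*sqrt(11))*i; poles of order 1, moduli 1 and 1.
Denominator factor (n - 8/3)^3: pole of order 3 at 8/3, modulus 8/3.
The radius of convergence is the smallest modulus among the singular points: 1.


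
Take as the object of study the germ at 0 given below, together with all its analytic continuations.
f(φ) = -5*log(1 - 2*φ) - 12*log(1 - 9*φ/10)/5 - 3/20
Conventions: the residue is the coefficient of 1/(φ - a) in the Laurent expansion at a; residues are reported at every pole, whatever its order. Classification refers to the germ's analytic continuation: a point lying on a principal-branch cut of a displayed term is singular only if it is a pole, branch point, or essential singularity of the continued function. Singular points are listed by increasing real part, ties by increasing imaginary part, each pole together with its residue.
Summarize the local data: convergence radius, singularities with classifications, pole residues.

Branch term (-12/5)*log(1 - φ/(10/9)): its argument vanishes at φ = 10/9, a logarithmic branch point, modulus 10/9.
Branch term (-5)*log(1 - φ/(1/2)): its argument vanishes at φ = 1/2, a logarithmic branch point, modulus 1/2.
The radius of convergence is the smallest modulus among the singular points: 1/2.
List the singular points by increasing real part (a conjugate pair: the negative imaginary part first).

Radius of convergence at 0: 1/2.
At 1/2: a logarithmic branch point.
At 10/9: a logarithmic branch point.


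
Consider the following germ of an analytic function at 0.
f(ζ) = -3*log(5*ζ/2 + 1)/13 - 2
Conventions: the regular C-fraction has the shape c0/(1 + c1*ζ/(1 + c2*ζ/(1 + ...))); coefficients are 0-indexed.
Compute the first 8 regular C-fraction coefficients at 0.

The regular C-fraction coefficients are [-2, -15/52, 20/13, 65/192, 175/192, 16/35, 111/140, 75/148].

Taylor coefficients (expand at 0): a_0 = -2, a_1 = -15/26, a_2 = 75/104, a_3 = -125/104, a_4 = 1875/832, a_5 = -1875/416, a_6 = 15625/1664, a_7 = -234375/11648.
c0 = a_0 = -2. Peel one level at a time: if S = 1 + c*ζ/S' with S'(0) = 1, then c is the ζ-coefficient of S and S' = c*ζ/(S - 1).
S_1 = c0/f = 1 + (-15/52)*ζ + (75/169)*ζ^2 + ...; c1 = -15/52.
S_2 = c1*ζ/(S_1 - 1) = 1 + (20/13)*ζ + (-25/48)*ζ^2 + ...; c2 = 20/13.
S_3 = c2*ζ/(S_2 - 1) = 1 + (65/192)*ζ + (-11375/36864)*ζ^2 + ...; c3 = 65/192.
S_4 = c3*ζ/(S_3 - 1) = 1 + (175/192)*ζ + (-5/12)*ζ^2 + ...; c4 = 175/192.
S_5 = c4*ζ/(S_4 - 1) = 1 + (16/35)*ζ + (-444/1225)*ζ^2 + ...; c5 = 16/35.
S_6 = c5*ζ/(S_5 - 1) = 1 + (111/140)*ζ + (-45/112)*ζ^2 + ...; c6 = 111/140.
S_7 = c6*ζ/(S_6 - 1) = 1 + (75/148)*ζ + ...; c7 = 75/148.


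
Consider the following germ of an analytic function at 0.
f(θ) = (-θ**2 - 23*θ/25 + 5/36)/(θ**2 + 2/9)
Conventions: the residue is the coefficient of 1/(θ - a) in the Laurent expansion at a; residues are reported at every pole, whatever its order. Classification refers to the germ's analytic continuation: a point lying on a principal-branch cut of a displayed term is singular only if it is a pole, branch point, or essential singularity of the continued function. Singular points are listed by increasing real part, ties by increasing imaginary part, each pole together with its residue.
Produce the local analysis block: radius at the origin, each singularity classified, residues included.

Radius of convergence at 0: (1/3)*sqrt(2).
At -((1/3)*sqrt(2))*i: a pole of order 1; residue (-23/50) + ((13/48)*sqrt(2))*i.
At ((1/3)*sqrt(2))*i: a pole of order 1; residue (-23/50) - ((13/48)*sqrt(2))*i.

Denominator factor (θ**2 + 2/9): discriminant -8/9, complex-conjugate roots ((1/3)*sqrt(2))*i and -((1/3)*sqrt(2))*i; poles of order 1, moduli (1/3)*sqrt(2) and (1/3)*sqrt(2).
The radius of convergence is the smallest modulus among the singular points: (1/3)*sqrt(2).
The factor θ**2 + 2/9 splits as (θ - a)(θ - a') with a = -((1/3)*sqrt(2))*i, a' = ((1/3)*sqrt(2))*i. At the order-1 pole a set g(θ) = (θ - a)*f(θ) = [-θ**2 - 23*θ/25 + 5/36] / (θ - a').
Simple pole: residue = g(a) at a = -((1/3)*sqrt(2))*i, which is (-23/50) + ((13/48)*sqrt(2))*i.
The factor θ**2 + 2/9 splits as (θ - a)(θ - a') with a = ((1/3)*sqrt(2))*i, a' = -((1/3)*sqrt(2))*i. At the order-1 pole a set g(θ) = (θ - a)*f(θ) = [-θ**2 - 23*θ/25 + 5/36] / (θ - a').
Simple pole: residue = g(a) at a = ((1/3)*sqrt(2))*i, which is (-23/50) - ((13/48)*sqrt(2))*i.
List the singular points by increasing real part (a conjugate pair: the negative imaginary part first).
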